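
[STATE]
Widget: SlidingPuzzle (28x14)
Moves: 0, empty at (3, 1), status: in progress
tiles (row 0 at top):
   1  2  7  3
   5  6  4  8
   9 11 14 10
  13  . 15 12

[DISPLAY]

┌────┬────┬────┬────┐       
│  1 │  2 │  7 │  3 │       
├────┼────┼────┼────┤       
│  5 │  6 │  4 │  8 │       
├────┼────┼────┼────┤       
│  9 │ 11 │ 14 │ 10 │       
├────┼────┼────┼────┤       
│ 13 │    │ 15 │ 12 │       
└────┴────┴────┴────┘       
Moves: 0                    
                            
                            
                            
                            


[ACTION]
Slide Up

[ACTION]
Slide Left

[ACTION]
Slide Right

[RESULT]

┌────┬────┬────┬────┐       
│  1 │  2 │  7 │  3 │       
├────┼────┼────┼────┤       
│  5 │  6 │  4 │  8 │       
├────┼────┼────┼────┤       
│  9 │ 11 │ 14 │ 10 │       
├────┼────┼────┼────┤       
│ 13 │    │ 15 │ 12 │       
└────┴────┴────┴────┘       
Moves: 2                    
                            
                            
                            
                            


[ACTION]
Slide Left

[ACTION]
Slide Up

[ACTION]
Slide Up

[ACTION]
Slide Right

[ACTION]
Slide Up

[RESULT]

┌────┬────┬────┬────┐       
│  1 │  2 │  7 │  3 │       
├────┼────┼────┼────┤       
│  5 │  6 │  4 │  8 │       
├────┼────┼────┼────┤       
│  9 │ 11 │ 14 │ 10 │       
├────┼────┼────┼────┤       
│ 13 │    │ 15 │ 12 │       
└────┴────┴────┴────┘       
Moves: 4                    
                            
                            
                            
                            


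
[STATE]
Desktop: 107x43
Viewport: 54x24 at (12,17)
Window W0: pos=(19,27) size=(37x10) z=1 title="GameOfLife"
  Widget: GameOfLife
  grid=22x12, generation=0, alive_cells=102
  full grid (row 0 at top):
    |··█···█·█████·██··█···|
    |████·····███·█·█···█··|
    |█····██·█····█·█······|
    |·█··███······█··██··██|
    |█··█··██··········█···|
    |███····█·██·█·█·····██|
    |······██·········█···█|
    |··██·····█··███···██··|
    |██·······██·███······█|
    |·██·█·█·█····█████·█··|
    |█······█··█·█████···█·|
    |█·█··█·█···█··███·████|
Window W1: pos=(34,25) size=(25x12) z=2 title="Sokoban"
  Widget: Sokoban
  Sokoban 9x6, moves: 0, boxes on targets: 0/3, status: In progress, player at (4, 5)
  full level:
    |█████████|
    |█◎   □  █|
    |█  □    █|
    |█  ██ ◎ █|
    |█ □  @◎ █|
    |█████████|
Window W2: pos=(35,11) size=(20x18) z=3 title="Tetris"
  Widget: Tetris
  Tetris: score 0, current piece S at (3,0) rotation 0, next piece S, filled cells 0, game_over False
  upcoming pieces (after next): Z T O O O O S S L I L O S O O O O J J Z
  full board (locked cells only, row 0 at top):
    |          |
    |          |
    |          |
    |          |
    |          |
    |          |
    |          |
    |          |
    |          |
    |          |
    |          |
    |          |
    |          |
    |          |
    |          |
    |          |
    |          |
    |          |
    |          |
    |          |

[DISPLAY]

                       ┃                  ┃           
                       ┃                  ┃           
                       ┃                  ┃           
                       ┃                  ┃           
                       ┃                  ┃           
                       ┃                  ┃           
                       ┃                  ┃           
                       ┃                  ┃           
                      ┏┃                  ┃━━━┓       
                      ┃┃                  ┃   ┃       
       ┏━━━━━━━━━━━━━━┠┃                  ┃───┨       
       ┃ GameOfLife   ┃┗━━━━━━━━━━━━━━━━━━┛   ┃       
       ┠──────────────┃█◎   □  █              ┃       
       ┃Gen: 0        ┃█  □    █              ┃       
       ┃·█··███······█┃█  ██ ◎ █              ┃       
       ┃█··█··██······┃█ □  @◎ █              ┃       
       ┃███····█·██·█·┃█████████              ┃       
       ┃······██······┃Moves: 0  0/3          ┃       
       ┃··██·····█··██┃                       ┃       
       ┗━━━━━━━━━━━━━━┗━━━━━━━━━━━━━━━━━━━━━━━┛       
                                                      
                                                      
                                                      
                                                      


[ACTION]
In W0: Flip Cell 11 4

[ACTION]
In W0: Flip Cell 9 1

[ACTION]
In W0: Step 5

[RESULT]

                       ┃                  ┃           
                       ┃                  ┃           
                       ┃                  ┃           
                       ┃                  ┃           
                       ┃                  ┃           
                       ┃                  ┃           
                       ┃                  ┃           
                       ┃                  ┃           
                      ┏┃                  ┃━━━┓       
                      ┃┃                  ┃   ┃       
       ┏━━━━━━━━━━━━━━┠┃                  ┃───┨       
       ┃ GameOfLife   ┃┗━━━━━━━━━━━━━━━━━━┛   ┃       
       ┠──────────────┃█◎   □  █              ┃       
       ┃Gen: 5        ┃█  □    █              ┃       
       ┃·███·█··██·███┃█  ██ ◎ █              ┃       
       ┃█········███··┃█ □  @◎ █              ┃       
       ┃██···██···█·█·┃█████████              ┃       
       ┃█·············┃Moves: 0  0/3          ┃       
       ┃█··█··········┃                       ┃       
       ┗━━━━━━━━━━━━━━┗━━━━━━━━━━━━━━━━━━━━━━━┛       
                                                      
                                                      
                                                      
                                                      


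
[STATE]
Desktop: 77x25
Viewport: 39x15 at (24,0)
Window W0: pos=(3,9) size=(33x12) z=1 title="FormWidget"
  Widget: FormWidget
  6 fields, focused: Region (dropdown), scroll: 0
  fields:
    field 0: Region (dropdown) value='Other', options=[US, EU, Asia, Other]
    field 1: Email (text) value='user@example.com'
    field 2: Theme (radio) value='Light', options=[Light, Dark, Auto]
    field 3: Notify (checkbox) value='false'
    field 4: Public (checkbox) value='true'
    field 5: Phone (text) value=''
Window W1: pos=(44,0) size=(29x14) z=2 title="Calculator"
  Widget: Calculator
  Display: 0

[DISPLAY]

                    ┏━━━━━━━━━━━━━━━━━━
                    ┃ Calculator       
                    ┠──────────────────
                    ┃                  
                    ┃┌───┬───┬───┬───┐ 
                    ┃│ 7 │ 8 │ 9 │ ÷ │ 
                    ┃├───┼───┼───┼───┤ 
                    ┃│ 4 │ 5 │ 6 │ × │ 
                    ┃├───┼───┼───┼───┤ 
━━━━━━━━━━━┓        ┃│ 1 │ 2 │ 3 │ - │ 
           ┃        ┃├───┼───┼───┼───┤ 
───────────┨        ┃│ 0 │ . │ = │ + │ 
         ▼]┃        ┃└───┴───┴───┴───┘ 
example.co]┃        ┗━━━━━━━━━━━━━━━━━━
ght  ( ) Da┃                           


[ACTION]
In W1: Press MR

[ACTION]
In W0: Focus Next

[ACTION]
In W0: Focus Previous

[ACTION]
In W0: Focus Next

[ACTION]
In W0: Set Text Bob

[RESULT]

                    ┏━━━━━━━━━━━━━━━━━━
                    ┃ Calculator       
                    ┠──────────────────
                    ┃                  
                    ┃┌───┬───┬───┬───┐ 
                    ┃│ 7 │ 8 │ 9 │ ÷ │ 
                    ┃├───┼───┼───┼───┤ 
                    ┃│ 4 │ 5 │ 6 │ × │ 
                    ┃├───┼───┼───┼───┤ 
━━━━━━━━━━━┓        ┃│ 1 │ 2 │ 3 │ - │ 
           ┃        ┃├───┼───┼───┼───┤ 
───────────┨        ┃│ 0 │ . │ = │ + │ 
         ▼]┃        ┃└───┴───┴───┴───┘ 
          ]┃        ┗━━━━━━━━━━━━━━━━━━
ght  ( ) Da┃                           


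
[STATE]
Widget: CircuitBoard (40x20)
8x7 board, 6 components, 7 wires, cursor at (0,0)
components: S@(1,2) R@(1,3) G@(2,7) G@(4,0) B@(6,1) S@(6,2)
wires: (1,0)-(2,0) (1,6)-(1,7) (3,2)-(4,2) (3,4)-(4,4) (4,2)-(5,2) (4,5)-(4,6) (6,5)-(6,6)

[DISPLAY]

   0 1 2 3 4 5 6 7                      
0  [.]                                  
                                        
1   ·       S   R           · ─ ·       
    │                                   
2   ·                           G       
                                        
3           ·       ·                   
            │       │                   
4   G       ·       ·   · ─ ·           
            │                           
5           ·                           
                                        
6       B   S           · ─ ·           
Cursor: (0,0)                           
                                        
                                        
                                        
                                        
                                        


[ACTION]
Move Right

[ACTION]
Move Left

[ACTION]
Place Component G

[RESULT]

   0 1 2 3 4 5 6 7                      
0  [G]                                  
                                        
1   ·       S   R           · ─ ·       
    │                                   
2   ·                           G       
                                        
3           ·       ·                   
            │       │                   
4   G       ·       ·   · ─ ·           
            │                           
5           ·                           
                                        
6       B   S           · ─ ·           
Cursor: (0,0)                           
                                        
                                        
                                        
                                        
                                        


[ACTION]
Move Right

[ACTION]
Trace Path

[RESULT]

   0 1 2 3 4 5 6 7                      
0   G  [.]                              
                                        
1   ·       S   R           · ─ ·       
    │                                   
2   ·                           G       
                                        
3           ·       ·                   
            │       │                   
4   G       ·       ·   · ─ ·           
            │                           
5           ·                           
                                        
6       B   S           · ─ ·           
Cursor: (0,1)  Trace: No connections    
                                        
                                        
                                        
                                        
                                        


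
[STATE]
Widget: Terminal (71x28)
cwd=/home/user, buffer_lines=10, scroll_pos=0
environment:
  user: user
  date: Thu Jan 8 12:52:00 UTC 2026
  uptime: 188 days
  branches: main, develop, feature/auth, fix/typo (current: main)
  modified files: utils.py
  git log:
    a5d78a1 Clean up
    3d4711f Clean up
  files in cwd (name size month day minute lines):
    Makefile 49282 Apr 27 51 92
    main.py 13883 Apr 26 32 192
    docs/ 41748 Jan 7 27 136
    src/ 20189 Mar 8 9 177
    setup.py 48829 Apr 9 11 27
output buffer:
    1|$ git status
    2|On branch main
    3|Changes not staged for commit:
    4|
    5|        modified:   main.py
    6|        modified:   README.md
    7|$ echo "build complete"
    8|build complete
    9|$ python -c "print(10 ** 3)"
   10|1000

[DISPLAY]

$ git status                                                           
On branch main                                                         
Changes not staged for commit:                                         
                                                                       
        modified:   main.py                                            
        modified:   README.md                                          
$ echo "build complete"                                                
build complete                                                         
$ python -c "print(10 ** 3)"                                           
1000                                                                   
$ █                                                                    
                                                                       
                                                                       
                                                                       
                                                                       
                                                                       
                                                                       
                                                                       
                                                                       
                                                                       
                                                                       
                                                                       
                                                                       
                                                                       
                                                                       
                                                                       
                                                                       
                                                                       


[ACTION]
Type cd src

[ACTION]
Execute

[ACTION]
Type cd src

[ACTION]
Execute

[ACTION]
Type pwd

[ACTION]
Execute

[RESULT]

$ git status                                                           
On branch main                                                         
Changes not staged for commit:                                         
                                                                       
        modified:   main.py                                            
        modified:   README.md                                          
$ echo "build complete"                                                
build complete                                                         
$ python -c "print(10 ** 3)"                                           
1000                                                                   
$ cd src                                                               
                                                                       
$ cd src                                                               
                                                                       
$ pwd                                                                  
/home/user/src/src                                                     
$ █                                                                    
                                                                       
                                                                       
                                                                       
                                                                       
                                                                       
                                                                       
                                                                       
                                                                       
                                                                       
                                                                       
                                                                       


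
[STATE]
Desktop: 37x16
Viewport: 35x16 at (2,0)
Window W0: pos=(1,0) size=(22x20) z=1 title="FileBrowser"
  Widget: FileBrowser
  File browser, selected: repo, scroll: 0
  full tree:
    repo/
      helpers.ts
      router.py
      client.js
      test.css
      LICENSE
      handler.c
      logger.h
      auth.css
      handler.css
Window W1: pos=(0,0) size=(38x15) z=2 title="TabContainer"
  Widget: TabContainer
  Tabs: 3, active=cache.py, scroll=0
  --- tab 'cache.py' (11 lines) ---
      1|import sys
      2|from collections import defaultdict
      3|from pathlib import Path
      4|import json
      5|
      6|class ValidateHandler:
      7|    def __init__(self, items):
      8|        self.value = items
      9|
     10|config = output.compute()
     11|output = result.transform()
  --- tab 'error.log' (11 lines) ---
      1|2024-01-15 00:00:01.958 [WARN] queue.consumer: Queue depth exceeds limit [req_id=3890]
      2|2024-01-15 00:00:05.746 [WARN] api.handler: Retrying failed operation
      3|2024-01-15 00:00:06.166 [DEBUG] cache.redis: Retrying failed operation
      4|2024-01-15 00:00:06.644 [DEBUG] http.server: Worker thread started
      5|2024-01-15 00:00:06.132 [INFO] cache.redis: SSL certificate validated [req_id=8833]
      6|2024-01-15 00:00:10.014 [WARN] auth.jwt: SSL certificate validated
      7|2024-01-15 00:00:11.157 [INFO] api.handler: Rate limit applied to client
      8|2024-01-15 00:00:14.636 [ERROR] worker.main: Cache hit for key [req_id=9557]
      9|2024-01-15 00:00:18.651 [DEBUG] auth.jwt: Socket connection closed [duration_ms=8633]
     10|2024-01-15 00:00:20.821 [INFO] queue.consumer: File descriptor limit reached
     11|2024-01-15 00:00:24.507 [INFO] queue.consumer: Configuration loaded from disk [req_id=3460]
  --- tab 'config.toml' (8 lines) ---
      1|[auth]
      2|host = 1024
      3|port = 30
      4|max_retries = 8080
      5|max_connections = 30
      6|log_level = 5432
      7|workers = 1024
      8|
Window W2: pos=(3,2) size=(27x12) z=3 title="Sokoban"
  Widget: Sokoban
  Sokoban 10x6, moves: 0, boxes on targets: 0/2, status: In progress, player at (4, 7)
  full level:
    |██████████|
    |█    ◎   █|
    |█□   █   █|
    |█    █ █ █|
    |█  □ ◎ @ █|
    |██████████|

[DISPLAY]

━━━━━━━━━━━━━━━━━━━━━━━━━━━━━━━━━━━
TabContainer                       
─┏━━━━━━━━━━━━━━━━━━━━━━━━━┓───────
c┃ Sokoban                 ┃g.toml 
─┠─────────────────────────┨───────
m┃██████████               ┃       
r┃█    ◎   █               ┃ltdict 
r┃█□   █   █               ┃       
m┃█    █ █ █               ┃       
 ┃█  □ ◎ @ █               ┃       
l┃██████████               ┃       
 ┃Moves: 0  0/2            ┃:      
 ┃                         ┃       
 ┗━━━━━━━━━━━━━━━━━━━━━━━━━┛       
━━━━━━━━━━━━━━━━━━━━━━━━━━━━━━━━━━━
                    ┃              


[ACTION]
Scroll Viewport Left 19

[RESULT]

┏━━━━━━━━━━━━━━━━━━━━━━━━━━━━━━━━━━
┃ TabContainer                     
┠──┏━━━━━━━━━━━━━━━━━━━━━━━━━┓─────
┃[c┃ Sokoban                 ┃g.tom
┃──┠─────────────────────────┨─────
┃im┃██████████               ┃     
┃fr┃█    ◎   █               ┃ltdic
┃fr┃█□   █   █               ┃     
┃im┃█    █ █ █               ┃     
┃  ┃█  □ ◎ @ █               ┃     
┃cl┃██████████               ┃     
┃  ┃Moves: 0  0/2            ┃:    
┃  ┃                         ┃     
┃  ┗━━━━━━━━━━━━━━━━━━━━━━━━━┛     
┗━━━━━━━━━━━━━━━━━━━━━━━━━━━━━━━━━━
 ┃                    ┃            


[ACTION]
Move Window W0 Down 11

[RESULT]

┏━━━━━━━━━━━━━━━━━━━━━━━━━━━━━━━━━━
┃ TabContainer                     
┠──┏━━━━━━━━━━━━━━━━━━━━━━━━━┓─────
┃[c┃ Sokoban                 ┃g.tom
┃──┠─────────────────────────┨─────
┃im┃██████████               ┃     
┃fr┃█    ◎   █               ┃ltdic
┃fr┃█□   █   █               ┃     
┃im┃█    █ █ █               ┃     
┃  ┃█  □ ◎ @ █               ┃     
┃cl┃██████████               ┃     
┃  ┃Moves: 0  0/2            ┃:    
┃  ┃                         ┃     
┃  ┗━━━━━━━━━━━━━━━━━━━━━━━━━┛     
┗━━━━━━━━━━━━━━━━━━━━━━━━━━━━━━━━━━
 ┗━━━━━━━━━━━━━━━━━━━━┛            


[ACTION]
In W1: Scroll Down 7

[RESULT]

┏━━━━━━━━━━━━━━━━━━━━━━━━━━━━━━━━━━
┃ TabContainer                     
┠──┏━━━━━━━━━━━━━━━━━━━━━━━━━┓─────
┃[c┃ Sokoban                 ┃g.tom
┃──┠─────────────────────────┨─────
┃  ┃██████████               ┃     
┃  ┃█    ◎   █               ┃     
┃co┃█□   █   █               ┃     
┃ou┃█    █ █ █               ┃     
┃  ┃█  □ ◎ @ █               ┃     
┃  ┃██████████               ┃     
┃  ┃Moves: 0  0/2            ┃     
┃  ┃                         ┃     
┃  ┗━━━━━━━━━━━━━━━━━━━━━━━━━┛     
┗━━━━━━━━━━━━━━━━━━━━━━━━━━━━━━━━━━
 ┗━━━━━━━━━━━━━━━━━━━━┛            


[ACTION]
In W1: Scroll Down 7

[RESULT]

┏━━━━━━━━━━━━━━━━━━━━━━━━━━━━━━━━━━
┃ TabContainer                     
┠──┏━━━━━━━━━━━━━━━━━━━━━━━━━┓─────
┃[c┃ Sokoban                 ┃g.tom
┃──┠─────────────────────────┨─────
┃ou┃██████████               ┃     
┃  ┃█    ◎   █               ┃     
┃  ┃█□   █   █               ┃     
┃  ┃█    █ █ █               ┃     
┃  ┃█  □ ◎ @ █               ┃     
┃  ┃██████████               ┃     
┃  ┃Moves: 0  0/2            ┃     
┃  ┃                         ┃     
┃  ┗━━━━━━━━━━━━━━━━━━━━━━━━━┛     
┗━━━━━━━━━━━━━━━━━━━━━━━━━━━━━━━━━━
 ┗━━━━━━━━━━━━━━━━━━━━┛            


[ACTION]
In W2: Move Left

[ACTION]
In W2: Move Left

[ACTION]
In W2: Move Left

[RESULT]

┏━━━━━━━━━━━━━━━━━━━━━━━━━━━━━━━━━━
┃ TabContainer                     
┠──┏━━━━━━━━━━━━━━━━━━━━━━━━━┓─────
┃[c┃ Sokoban                 ┃g.tom
┃──┠─────────────────────────┨─────
┃ou┃██████████               ┃     
┃  ┃█    ◎   █               ┃     
┃  ┃█□   █   █               ┃     
┃  ┃█    █ █ █               ┃     
┃  ┃█  □@◎   █               ┃     
┃  ┃██████████               ┃     
┃  ┃Moves: 3  0/2            ┃     
┃  ┃                         ┃     
┃  ┗━━━━━━━━━━━━━━━━━━━━━━━━━┛     
┗━━━━━━━━━━━━━━━━━━━━━━━━━━━━━━━━━━
 ┗━━━━━━━━━━━━━━━━━━━━┛            


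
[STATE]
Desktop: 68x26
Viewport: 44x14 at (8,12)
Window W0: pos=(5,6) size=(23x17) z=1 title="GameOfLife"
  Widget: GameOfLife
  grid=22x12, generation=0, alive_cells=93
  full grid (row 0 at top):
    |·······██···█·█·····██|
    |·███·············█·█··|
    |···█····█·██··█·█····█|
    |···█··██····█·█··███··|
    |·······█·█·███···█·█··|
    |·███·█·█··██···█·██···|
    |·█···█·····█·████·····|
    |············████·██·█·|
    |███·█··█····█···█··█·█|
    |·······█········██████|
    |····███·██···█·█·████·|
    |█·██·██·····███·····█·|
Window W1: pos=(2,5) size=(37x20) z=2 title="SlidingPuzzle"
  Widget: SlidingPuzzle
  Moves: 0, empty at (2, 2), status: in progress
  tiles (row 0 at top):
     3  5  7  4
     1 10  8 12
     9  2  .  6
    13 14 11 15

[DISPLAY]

┼────┼────┼────┤              ┃             
│  2 │    │  6 │              ┃             
┼────┼────┼────┤              ┃             
│ 14 │ 11 │ 15 │              ┃             
┴────┴────┴────┘              ┃             
: 0                           ┃             
                              ┃             
                              ┃             
                              ┃             
                              ┃             
                              ┃             
                              ┃             
━━━━━━━━━━━━━━━━━━━━━━━━━━━━━━┛             
                                            


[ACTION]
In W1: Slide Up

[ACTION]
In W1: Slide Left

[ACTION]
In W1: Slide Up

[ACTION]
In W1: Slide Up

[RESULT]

┼────┼────┼────┤              ┃             
│  2 │ 11 │  6 │              ┃             
┼────┼────┼────┤              ┃             
│ 14 │ 15 │    │              ┃             
┴────┴────┴────┘              ┃             
: 2                           ┃             
                              ┃             
                              ┃             
                              ┃             
                              ┃             
                              ┃             
                              ┃             
━━━━━━━━━━━━━━━━━━━━━━━━━━━━━━┛             
                                            


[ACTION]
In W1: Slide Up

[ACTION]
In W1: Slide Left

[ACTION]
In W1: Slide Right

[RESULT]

┼────┼────┼────┤              ┃             
│  2 │ 11 │  6 │              ┃             
┼────┼────┼────┤              ┃             
│ 14 │    │ 15 │              ┃             
┴────┴────┴────┘              ┃             
: 3                           ┃             
                              ┃             
                              ┃             
                              ┃             
                              ┃             
                              ┃             
                              ┃             
━━━━━━━━━━━━━━━━━━━━━━━━━━━━━━┛             
                                            


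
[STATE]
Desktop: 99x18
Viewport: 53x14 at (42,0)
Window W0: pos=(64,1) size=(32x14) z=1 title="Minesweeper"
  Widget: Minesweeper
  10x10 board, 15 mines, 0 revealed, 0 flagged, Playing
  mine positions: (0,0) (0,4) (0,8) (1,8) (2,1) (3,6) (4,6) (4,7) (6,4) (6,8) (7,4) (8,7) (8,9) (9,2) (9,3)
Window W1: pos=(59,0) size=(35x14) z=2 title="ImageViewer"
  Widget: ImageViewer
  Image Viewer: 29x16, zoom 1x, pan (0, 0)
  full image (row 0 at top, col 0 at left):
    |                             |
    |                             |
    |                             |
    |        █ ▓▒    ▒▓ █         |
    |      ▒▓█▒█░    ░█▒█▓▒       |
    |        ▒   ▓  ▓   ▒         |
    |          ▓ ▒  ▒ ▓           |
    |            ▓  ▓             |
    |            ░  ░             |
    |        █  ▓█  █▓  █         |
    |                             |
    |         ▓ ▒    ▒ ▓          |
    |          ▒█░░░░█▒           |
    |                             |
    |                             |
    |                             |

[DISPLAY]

                 ┏━━━━━━━━━━━━━━━━━━━━━━━━━━━━━━━━━┓ 
                 ┃ ImageViewer                     ┃━
                 ┠─────────────────────────────────┨ 
                 ┃                                 ┃─
                 ┃                                 ┃ 
                 ┃                                 ┃ 
                 ┃        █ ▓▒    ▒▓ █             ┃ 
                 ┃      ▒▓█▒█░    ░█▒█▓▒           ┃ 
                 ┃        ▒   ▓  ▓   ▒             ┃ 
                 ┃          ▓ ▒  ▒ ▓               ┃ 
                 ┃            ▓  ▓                 ┃ 
                 ┃            ░  ░                 ┃ 
                 ┃        █  ▓█  █▓  █             ┃ 
                 ┗━━━━━━━━━━━━━━━━━━━━━━━━━━━━━━━━━┛ 


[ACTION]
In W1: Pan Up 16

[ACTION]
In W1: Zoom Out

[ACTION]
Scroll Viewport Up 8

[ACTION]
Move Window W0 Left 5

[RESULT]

                 ┏━━━━━━━━━━━━━━━━━━━━━━━━━━━━━━━━━┓ 
                 ┃ ImageViewer                     ┃ 
                 ┠─────────────────────────────────┨ 
                 ┃                                 ┃ 
                 ┃                                 ┃ 
                 ┃                                 ┃ 
                 ┃        █ ▓▒    ▒▓ █             ┃ 
                 ┃      ▒▓█▒█░    ░█▒█▓▒           ┃ 
                 ┃        ▒   ▓  ▓   ▒             ┃ 
                 ┃          ▓ ▒  ▒ ▓               ┃ 
                 ┃            ▓  ▓                 ┃ 
                 ┃            ░  ░                 ┃ 
                 ┃        █  ▓█  █▓  █             ┃ 
                 ┗━━━━━━━━━━━━━━━━━━━━━━━━━━━━━━━━━┛ 


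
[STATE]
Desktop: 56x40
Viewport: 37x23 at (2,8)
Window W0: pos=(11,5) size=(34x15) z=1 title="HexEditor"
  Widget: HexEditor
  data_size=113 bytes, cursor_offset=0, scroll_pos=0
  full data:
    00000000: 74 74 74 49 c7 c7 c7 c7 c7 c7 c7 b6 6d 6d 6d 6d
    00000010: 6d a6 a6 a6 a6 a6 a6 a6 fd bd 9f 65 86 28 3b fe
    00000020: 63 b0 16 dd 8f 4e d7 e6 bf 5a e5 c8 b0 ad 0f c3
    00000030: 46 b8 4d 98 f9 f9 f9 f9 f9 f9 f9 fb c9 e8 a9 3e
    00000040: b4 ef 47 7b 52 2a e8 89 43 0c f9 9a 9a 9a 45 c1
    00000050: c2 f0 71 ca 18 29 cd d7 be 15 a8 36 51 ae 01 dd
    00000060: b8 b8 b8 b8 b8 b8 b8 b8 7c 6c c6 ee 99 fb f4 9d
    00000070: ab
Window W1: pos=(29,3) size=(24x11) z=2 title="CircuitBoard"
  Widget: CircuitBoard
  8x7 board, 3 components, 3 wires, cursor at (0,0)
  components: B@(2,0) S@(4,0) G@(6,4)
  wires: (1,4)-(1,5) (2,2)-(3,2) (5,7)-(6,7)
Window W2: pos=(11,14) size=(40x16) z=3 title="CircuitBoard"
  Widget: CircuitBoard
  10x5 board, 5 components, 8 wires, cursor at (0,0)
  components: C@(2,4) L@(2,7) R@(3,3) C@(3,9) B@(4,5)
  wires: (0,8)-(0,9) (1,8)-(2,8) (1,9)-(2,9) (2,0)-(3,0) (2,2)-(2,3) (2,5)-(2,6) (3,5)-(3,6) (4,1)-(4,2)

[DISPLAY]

         ┃00000000  74 74 7┃         
         ┃00000010  6d a6 a┃1        
         ┃00000020  63 b0 1┃         
         ┃00000030  46 b8 4┃2   B    
         ┃00000040  b4 ef 4┃         
         ┃00000050  c2 f0 7┗━━━━━━━━━
         ┏━━━━━━━━━━━━━━━━━━━━━━━━━━━
         ┃ CircuitBoard              
         ┠───────────────────────────
         ┃   0 1 2 3 4 5 6 7 8 9     
         ┃0  [.]                     
         ┃                           
         ┃1                          
         ┃                           
         ┃2   ·       · ─ ·   C   · ─
         ┃    │                      
         ┃3   ·           R       · ─
         ┃                           
         ┃4       · ─ ·           B  
         ┃Cursor: (0,0)              
         ┃                           
         ┗━━━━━━━━━━━━━━━━━━━━━━━━━━━
                                     


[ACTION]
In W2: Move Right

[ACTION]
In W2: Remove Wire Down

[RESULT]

         ┃00000000  74 74 7┃         
         ┃00000010  6d a6 a┃1        
         ┃00000020  63 b0 1┃         
         ┃00000030  46 b8 4┃2   B    
         ┃00000040  b4 ef 4┃         
         ┃00000050  c2 f0 7┗━━━━━━━━━
         ┏━━━━━━━━━━━━━━━━━━━━━━━━━━━
         ┃ CircuitBoard              
         ┠───────────────────────────
         ┃   0 1 2 3 4 5 6 7 8 9     
         ┃0      [.]                 
         ┃                           
         ┃1                          
         ┃                           
         ┃2   ·       · ─ ·   C   · ─
         ┃    │                      
         ┃3   ·           R       · ─
         ┃                           
         ┃4       · ─ ·           B  
         ┃Cursor: (0,1)              
         ┃                           
         ┗━━━━━━━━━━━━━━━━━━━━━━━━━━━
                                     


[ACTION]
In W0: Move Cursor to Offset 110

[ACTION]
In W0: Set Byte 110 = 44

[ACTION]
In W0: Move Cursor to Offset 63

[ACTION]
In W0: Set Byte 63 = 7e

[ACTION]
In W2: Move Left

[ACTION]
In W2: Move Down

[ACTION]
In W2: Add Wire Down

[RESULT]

         ┃00000000  74 74 7┃         
         ┃00000010  6d a6 a┃1        
         ┃00000020  63 b0 1┃         
         ┃00000030  46 b8 4┃2   B    
         ┃00000040  b4 ef 4┃         
         ┃00000050  c2 f0 7┗━━━━━━━━━
         ┏━━━━━━━━━━━━━━━━━━━━━━━━━━━
         ┃ CircuitBoard              
         ┠───────────────────────────
         ┃   0 1 2 3 4 5 6 7 8 9     
         ┃0                          
         ┃                           
         ┃1  [.]                     
         ┃    │                      
         ┃2   ·       · ─ ·   C   · ─
         ┃    │                      
         ┃3   ·           R       · ─
         ┃                           
         ┃4       · ─ ·           B  
         ┃Cursor: (1,0)              
         ┃                           
         ┗━━━━━━━━━━━━━━━━━━━━━━━━━━━
                                     


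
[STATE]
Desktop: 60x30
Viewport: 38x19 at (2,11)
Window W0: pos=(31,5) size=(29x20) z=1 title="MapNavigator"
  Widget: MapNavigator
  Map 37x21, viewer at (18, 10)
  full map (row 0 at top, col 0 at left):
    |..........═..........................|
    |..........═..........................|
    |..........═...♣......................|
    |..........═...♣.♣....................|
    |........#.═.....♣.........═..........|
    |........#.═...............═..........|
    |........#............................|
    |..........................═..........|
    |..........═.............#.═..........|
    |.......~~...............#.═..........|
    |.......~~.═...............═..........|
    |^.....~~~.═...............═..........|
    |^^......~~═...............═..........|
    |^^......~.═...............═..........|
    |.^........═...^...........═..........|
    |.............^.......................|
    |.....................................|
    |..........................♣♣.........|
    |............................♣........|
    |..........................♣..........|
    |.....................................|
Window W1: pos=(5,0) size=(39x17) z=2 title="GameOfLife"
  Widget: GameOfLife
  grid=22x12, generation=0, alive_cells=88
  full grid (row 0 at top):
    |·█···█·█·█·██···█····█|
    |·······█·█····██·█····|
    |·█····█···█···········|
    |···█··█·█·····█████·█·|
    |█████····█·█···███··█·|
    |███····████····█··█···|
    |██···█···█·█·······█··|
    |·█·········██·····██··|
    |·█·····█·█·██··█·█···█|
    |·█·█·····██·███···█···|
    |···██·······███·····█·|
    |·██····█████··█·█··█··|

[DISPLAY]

   ┃·█·········██·····██··            
   ┃·█·····█·█·██··█·█···█            
   ┃·█·█·····██·███···█···            
   ┃···██·······███·····█·            
   ┃·██····█████··█·█··█··            
   ┗━━━━━━━━━━━━━━━━━━━━━━━━━━━━━━━━━━
                             ┃.~~~.═..
                             ┃...~~═..
                             ┃...~.═..
                             ┃.....═..
                             ┃........
                             ┃........
                             ┃........
                             ┗━━━━━━━━
                                      
                                      
                                      
                                      
                                      


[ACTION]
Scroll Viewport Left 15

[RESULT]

     ┃·█·········██·····██··          
     ┃·█·····█·█·██··█·█···█          
     ┃·█·█·····██·███···█···          
     ┃···██·······███·····█·          
     ┃·██····█████··█·█··█··          
     ┗━━━━━━━━━━━━━━━━━━━━━━━━━━━━━━━━
                               ┃.~~~.═
                               ┃...~~═
                               ┃...~.═
                               ┃.....═
                               ┃......
                               ┃......
                               ┃......
                               ┗━━━━━━
                                      
                                      
                                      
                                      
                                      


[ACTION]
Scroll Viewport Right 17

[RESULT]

██·····██··               ┃.........═.
██··█·█···█               ┃...........
·███···█···               ┃.........═.
·███·····█·               ┃.......#.═.
█··█·█··█··               ┃.......#.═.
━━━━━━━━━━━━━━━━━━━━━━━━━━┛.@.......═.
              ┃.~~~.═...............═.
              ┃...~~═...............═.
              ┃...~.═...............═.
              ┃.....═...^...........═.
              ┃........^..............
              ┃.......................
              ┃.....................♣♣
              ┗━━━━━━━━━━━━━━━━━━━━━━━
                                      
                                      
                                      
                                      
                                      


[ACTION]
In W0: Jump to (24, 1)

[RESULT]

██·····██··               ┃           
██··█·█···█               ┃           
·███···█···               ┃           
·███·····█·               ┃           
█··█·█··█··               ┃...........
━━━━━━━━━━━━━━━━━━━━━━━━━━┛.@.........
              ┃...♣...................
              ┃...♣.♣.................
              ┃.....♣.........═.......
              ┃...............═.......
              ┃.......................
              ┃...............═.......
              ┃.............#.═.......
              ┗━━━━━━━━━━━━━━━━━━━━━━━
                                      
                                      
                                      
                                      
                                      
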